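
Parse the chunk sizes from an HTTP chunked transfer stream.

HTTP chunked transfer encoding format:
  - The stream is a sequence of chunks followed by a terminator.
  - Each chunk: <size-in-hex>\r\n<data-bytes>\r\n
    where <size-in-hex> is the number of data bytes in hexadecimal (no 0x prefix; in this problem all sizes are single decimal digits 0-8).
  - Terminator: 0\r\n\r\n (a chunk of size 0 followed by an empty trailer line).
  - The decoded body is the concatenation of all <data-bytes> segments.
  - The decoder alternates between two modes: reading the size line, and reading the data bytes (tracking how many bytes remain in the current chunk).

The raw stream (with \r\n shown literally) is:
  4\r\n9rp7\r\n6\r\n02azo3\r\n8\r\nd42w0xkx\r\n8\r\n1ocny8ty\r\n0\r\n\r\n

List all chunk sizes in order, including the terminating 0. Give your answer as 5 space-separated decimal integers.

Chunk 1: stream[0..1]='4' size=0x4=4, data at stream[3..7]='9rp7' -> body[0..4], body so far='9rp7'
Chunk 2: stream[9..10]='6' size=0x6=6, data at stream[12..18]='02azo3' -> body[4..10], body so far='9rp702azo3'
Chunk 3: stream[20..21]='8' size=0x8=8, data at stream[23..31]='d42w0xkx' -> body[10..18], body so far='9rp702azo3d42w0xkx'
Chunk 4: stream[33..34]='8' size=0x8=8, data at stream[36..44]='1ocny8ty' -> body[18..26], body so far='9rp702azo3d42w0xkx1ocny8ty'
Chunk 5: stream[46..47]='0' size=0 (terminator). Final body='9rp702azo3d42w0xkx1ocny8ty' (26 bytes)

Answer: 4 6 8 8 0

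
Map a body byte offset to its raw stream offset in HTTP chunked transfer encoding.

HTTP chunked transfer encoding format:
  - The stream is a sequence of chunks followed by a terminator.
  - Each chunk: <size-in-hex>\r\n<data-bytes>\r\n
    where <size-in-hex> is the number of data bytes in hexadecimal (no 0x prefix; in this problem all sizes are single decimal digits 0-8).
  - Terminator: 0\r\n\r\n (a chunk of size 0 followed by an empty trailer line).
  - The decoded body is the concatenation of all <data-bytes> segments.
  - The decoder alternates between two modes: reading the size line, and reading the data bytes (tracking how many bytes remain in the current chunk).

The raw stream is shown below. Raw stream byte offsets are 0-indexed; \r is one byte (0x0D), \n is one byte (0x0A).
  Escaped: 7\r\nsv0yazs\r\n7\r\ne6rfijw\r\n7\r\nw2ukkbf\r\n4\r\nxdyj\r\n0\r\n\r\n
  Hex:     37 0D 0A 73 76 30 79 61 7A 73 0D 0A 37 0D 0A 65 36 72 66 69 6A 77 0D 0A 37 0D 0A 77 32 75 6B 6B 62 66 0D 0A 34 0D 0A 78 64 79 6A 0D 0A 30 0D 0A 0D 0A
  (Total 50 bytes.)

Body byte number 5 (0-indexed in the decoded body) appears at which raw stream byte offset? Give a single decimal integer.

Chunk 1: stream[0..1]='7' size=0x7=7, data at stream[3..10]='sv0yazs' -> body[0..7], body so far='sv0yazs'
Chunk 2: stream[12..13]='7' size=0x7=7, data at stream[15..22]='e6rfijw' -> body[7..14], body so far='sv0yazse6rfijw'
Chunk 3: stream[24..25]='7' size=0x7=7, data at stream[27..34]='w2ukkbf' -> body[14..21], body so far='sv0yazse6rfijww2ukkbf'
Chunk 4: stream[36..37]='4' size=0x4=4, data at stream[39..43]='xdyj' -> body[21..25], body so far='sv0yazse6rfijww2ukkbfxdyj'
Chunk 5: stream[45..46]='0' size=0 (terminator). Final body='sv0yazse6rfijww2ukkbfxdyj' (25 bytes)
Body byte 5 at stream offset 8

Answer: 8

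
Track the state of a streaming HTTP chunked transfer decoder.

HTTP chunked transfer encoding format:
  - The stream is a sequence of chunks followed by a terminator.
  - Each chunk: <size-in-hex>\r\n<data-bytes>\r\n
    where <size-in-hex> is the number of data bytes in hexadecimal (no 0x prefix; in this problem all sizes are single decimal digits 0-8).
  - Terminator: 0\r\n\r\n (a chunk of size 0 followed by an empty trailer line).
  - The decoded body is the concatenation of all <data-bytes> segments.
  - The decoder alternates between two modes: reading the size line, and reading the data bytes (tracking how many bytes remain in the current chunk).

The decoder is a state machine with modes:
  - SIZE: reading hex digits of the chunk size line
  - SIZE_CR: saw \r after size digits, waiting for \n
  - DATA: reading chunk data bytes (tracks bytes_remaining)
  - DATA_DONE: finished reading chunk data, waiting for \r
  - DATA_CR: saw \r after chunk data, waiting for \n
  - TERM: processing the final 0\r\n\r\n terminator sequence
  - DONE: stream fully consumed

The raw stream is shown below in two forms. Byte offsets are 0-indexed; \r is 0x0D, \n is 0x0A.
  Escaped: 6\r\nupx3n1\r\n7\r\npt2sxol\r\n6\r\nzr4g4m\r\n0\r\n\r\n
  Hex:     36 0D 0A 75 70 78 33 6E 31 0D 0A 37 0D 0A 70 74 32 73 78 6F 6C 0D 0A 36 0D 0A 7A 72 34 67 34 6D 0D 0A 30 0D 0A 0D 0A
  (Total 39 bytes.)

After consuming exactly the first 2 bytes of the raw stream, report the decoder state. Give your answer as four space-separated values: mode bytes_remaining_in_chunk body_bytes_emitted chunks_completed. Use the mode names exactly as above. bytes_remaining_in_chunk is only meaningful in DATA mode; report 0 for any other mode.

Byte 0 = '6': mode=SIZE remaining=0 emitted=0 chunks_done=0
Byte 1 = 0x0D: mode=SIZE_CR remaining=0 emitted=0 chunks_done=0

Answer: SIZE_CR 0 0 0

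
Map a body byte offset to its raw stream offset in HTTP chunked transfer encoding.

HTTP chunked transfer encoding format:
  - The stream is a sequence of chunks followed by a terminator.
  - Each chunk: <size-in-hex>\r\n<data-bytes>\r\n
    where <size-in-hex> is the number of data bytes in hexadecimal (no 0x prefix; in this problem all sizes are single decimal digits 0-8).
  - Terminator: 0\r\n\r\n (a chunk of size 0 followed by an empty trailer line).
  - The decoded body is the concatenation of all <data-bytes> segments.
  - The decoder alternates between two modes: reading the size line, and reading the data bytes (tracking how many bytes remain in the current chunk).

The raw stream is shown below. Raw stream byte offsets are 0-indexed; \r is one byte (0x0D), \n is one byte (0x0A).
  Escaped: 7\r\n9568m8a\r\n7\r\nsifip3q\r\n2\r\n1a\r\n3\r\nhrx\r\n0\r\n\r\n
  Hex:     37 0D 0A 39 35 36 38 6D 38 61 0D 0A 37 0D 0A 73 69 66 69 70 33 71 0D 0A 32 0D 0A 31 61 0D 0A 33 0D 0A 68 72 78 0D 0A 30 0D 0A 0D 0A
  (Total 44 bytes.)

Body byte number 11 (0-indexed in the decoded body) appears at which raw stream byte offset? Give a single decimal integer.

Chunk 1: stream[0..1]='7' size=0x7=7, data at stream[3..10]='9568m8a' -> body[0..7], body so far='9568m8a'
Chunk 2: stream[12..13]='7' size=0x7=7, data at stream[15..22]='sifip3q' -> body[7..14], body so far='9568m8asifip3q'
Chunk 3: stream[24..25]='2' size=0x2=2, data at stream[27..29]='1a' -> body[14..16], body so far='9568m8asifip3q1a'
Chunk 4: stream[31..32]='3' size=0x3=3, data at stream[34..37]='hrx' -> body[16..19], body so far='9568m8asifip3q1ahrx'
Chunk 5: stream[39..40]='0' size=0 (terminator). Final body='9568m8asifip3q1ahrx' (19 bytes)
Body byte 11 at stream offset 19

Answer: 19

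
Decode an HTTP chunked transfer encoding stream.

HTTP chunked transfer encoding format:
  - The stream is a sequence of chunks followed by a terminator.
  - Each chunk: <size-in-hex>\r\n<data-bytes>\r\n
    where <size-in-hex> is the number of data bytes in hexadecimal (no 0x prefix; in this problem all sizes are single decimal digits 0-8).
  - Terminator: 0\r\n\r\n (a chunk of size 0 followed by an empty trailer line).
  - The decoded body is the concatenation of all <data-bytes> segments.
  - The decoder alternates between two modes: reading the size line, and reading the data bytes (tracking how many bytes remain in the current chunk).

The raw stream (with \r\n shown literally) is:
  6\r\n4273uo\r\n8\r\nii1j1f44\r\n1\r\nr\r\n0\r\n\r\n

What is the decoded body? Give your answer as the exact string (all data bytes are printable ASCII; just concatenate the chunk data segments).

Chunk 1: stream[0..1]='6' size=0x6=6, data at stream[3..9]='4273uo' -> body[0..6], body so far='4273uo'
Chunk 2: stream[11..12]='8' size=0x8=8, data at stream[14..22]='ii1j1f44' -> body[6..14], body so far='4273uoii1j1f44'
Chunk 3: stream[24..25]='1' size=0x1=1, data at stream[27..28]='r' -> body[14..15], body so far='4273uoii1j1f44r'
Chunk 4: stream[30..31]='0' size=0 (terminator). Final body='4273uoii1j1f44r' (15 bytes)

Answer: 4273uoii1j1f44r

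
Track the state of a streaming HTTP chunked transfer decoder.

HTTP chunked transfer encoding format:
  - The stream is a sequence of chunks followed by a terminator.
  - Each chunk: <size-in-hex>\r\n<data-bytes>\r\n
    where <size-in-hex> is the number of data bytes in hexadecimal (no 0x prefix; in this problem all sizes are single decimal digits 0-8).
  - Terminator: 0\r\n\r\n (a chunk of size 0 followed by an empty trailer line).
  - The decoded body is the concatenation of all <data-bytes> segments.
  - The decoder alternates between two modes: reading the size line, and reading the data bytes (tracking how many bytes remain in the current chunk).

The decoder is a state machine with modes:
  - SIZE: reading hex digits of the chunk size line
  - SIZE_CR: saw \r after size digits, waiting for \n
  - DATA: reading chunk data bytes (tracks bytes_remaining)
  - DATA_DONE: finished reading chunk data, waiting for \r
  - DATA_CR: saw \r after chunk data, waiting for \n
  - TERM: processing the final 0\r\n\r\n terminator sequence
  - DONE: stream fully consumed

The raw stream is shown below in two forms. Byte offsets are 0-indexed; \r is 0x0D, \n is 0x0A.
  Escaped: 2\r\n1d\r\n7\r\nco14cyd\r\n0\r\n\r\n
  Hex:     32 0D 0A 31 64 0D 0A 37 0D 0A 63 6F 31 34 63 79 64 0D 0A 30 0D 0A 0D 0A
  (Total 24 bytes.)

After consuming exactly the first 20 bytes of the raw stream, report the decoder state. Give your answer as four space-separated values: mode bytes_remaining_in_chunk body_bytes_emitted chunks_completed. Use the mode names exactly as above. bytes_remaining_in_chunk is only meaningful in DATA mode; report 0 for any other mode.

Byte 0 = '2': mode=SIZE remaining=0 emitted=0 chunks_done=0
Byte 1 = 0x0D: mode=SIZE_CR remaining=0 emitted=0 chunks_done=0
Byte 2 = 0x0A: mode=DATA remaining=2 emitted=0 chunks_done=0
Byte 3 = '1': mode=DATA remaining=1 emitted=1 chunks_done=0
Byte 4 = 'd': mode=DATA_DONE remaining=0 emitted=2 chunks_done=0
Byte 5 = 0x0D: mode=DATA_CR remaining=0 emitted=2 chunks_done=0
Byte 6 = 0x0A: mode=SIZE remaining=0 emitted=2 chunks_done=1
Byte 7 = '7': mode=SIZE remaining=0 emitted=2 chunks_done=1
Byte 8 = 0x0D: mode=SIZE_CR remaining=0 emitted=2 chunks_done=1
Byte 9 = 0x0A: mode=DATA remaining=7 emitted=2 chunks_done=1
Byte 10 = 'c': mode=DATA remaining=6 emitted=3 chunks_done=1
Byte 11 = 'o': mode=DATA remaining=5 emitted=4 chunks_done=1
Byte 12 = '1': mode=DATA remaining=4 emitted=5 chunks_done=1
Byte 13 = '4': mode=DATA remaining=3 emitted=6 chunks_done=1
Byte 14 = 'c': mode=DATA remaining=2 emitted=7 chunks_done=1
Byte 15 = 'y': mode=DATA remaining=1 emitted=8 chunks_done=1
Byte 16 = 'd': mode=DATA_DONE remaining=0 emitted=9 chunks_done=1
Byte 17 = 0x0D: mode=DATA_CR remaining=0 emitted=9 chunks_done=1
Byte 18 = 0x0A: mode=SIZE remaining=0 emitted=9 chunks_done=2
Byte 19 = '0': mode=SIZE remaining=0 emitted=9 chunks_done=2

Answer: SIZE 0 9 2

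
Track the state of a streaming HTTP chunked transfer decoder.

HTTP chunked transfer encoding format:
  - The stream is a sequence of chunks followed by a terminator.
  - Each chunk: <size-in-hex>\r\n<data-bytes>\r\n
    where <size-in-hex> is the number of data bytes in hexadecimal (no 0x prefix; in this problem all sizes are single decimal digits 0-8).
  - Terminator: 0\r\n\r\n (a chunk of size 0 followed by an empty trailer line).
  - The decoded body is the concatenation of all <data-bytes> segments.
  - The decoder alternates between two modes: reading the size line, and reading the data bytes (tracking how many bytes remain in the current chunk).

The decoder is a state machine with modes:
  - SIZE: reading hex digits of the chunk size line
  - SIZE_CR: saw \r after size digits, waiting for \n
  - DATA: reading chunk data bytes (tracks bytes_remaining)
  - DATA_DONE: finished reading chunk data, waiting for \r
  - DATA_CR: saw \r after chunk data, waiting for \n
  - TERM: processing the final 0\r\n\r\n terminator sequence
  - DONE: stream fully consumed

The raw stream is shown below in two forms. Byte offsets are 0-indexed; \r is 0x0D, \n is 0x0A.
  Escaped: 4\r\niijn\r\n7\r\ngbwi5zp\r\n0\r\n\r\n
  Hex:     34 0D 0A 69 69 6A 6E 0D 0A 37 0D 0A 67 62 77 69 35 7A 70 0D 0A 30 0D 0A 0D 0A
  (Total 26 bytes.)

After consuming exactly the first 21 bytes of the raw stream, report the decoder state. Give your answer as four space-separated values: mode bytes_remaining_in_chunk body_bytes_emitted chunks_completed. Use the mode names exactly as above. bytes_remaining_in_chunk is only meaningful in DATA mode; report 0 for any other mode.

Byte 0 = '4': mode=SIZE remaining=0 emitted=0 chunks_done=0
Byte 1 = 0x0D: mode=SIZE_CR remaining=0 emitted=0 chunks_done=0
Byte 2 = 0x0A: mode=DATA remaining=4 emitted=0 chunks_done=0
Byte 3 = 'i': mode=DATA remaining=3 emitted=1 chunks_done=0
Byte 4 = 'i': mode=DATA remaining=2 emitted=2 chunks_done=0
Byte 5 = 'j': mode=DATA remaining=1 emitted=3 chunks_done=0
Byte 6 = 'n': mode=DATA_DONE remaining=0 emitted=4 chunks_done=0
Byte 7 = 0x0D: mode=DATA_CR remaining=0 emitted=4 chunks_done=0
Byte 8 = 0x0A: mode=SIZE remaining=0 emitted=4 chunks_done=1
Byte 9 = '7': mode=SIZE remaining=0 emitted=4 chunks_done=1
Byte 10 = 0x0D: mode=SIZE_CR remaining=0 emitted=4 chunks_done=1
Byte 11 = 0x0A: mode=DATA remaining=7 emitted=4 chunks_done=1
Byte 12 = 'g': mode=DATA remaining=6 emitted=5 chunks_done=1
Byte 13 = 'b': mode=DATA remaining=5 emitted=6 chunks_done=1
Byte 14 = 'w': mode=DATA remaining=4 emitted=7 chunks_done=1
Byte 15 = 'i': mode=DATA remaining=3 emitted=8 chunks_done=1
Byte 16 = '5': mode=DATA remaining=2 emitted=9 chunks_done=1
Byte 17 = 'z': mode=DATA remaining=1 emitted=10 chunks_done=1
Byte 18 = 'p': mode=DATA_DONE remaining=0 emitted=11 chunks_done=1
Byte 19 = 0x0D: mode=DATA_CR remaining=0 emitted=11 chunks_done=1
Byte 20 = 0x0A: mode=SIZE remaining=0 emitted=11 chunks_done=2

Answer: SIZE 0 11 2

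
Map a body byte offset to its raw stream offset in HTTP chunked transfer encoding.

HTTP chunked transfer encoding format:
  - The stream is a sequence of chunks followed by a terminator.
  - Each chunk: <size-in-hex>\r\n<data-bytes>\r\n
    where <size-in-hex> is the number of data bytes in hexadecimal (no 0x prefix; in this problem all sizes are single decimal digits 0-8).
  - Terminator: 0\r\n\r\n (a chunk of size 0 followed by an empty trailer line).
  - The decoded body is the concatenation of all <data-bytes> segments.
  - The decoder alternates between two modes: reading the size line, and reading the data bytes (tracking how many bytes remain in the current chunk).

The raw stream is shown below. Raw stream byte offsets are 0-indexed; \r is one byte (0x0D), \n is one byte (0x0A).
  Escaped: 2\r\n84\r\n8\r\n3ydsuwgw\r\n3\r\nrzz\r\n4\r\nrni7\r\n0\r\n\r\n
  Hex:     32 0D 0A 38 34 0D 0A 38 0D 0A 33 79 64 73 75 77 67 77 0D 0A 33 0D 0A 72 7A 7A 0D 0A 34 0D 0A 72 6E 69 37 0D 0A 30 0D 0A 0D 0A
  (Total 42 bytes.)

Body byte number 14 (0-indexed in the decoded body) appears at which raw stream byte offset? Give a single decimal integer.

Answer: 32

Derivation:
Chunk 1: stream[0..1]='2' size=0x2=2, data at stream[3..5]='84' -> body[0..2], body so far='84'
Chunk 2: stream[7..8]='8' size=0x8=8, data at stream[10..18]='3ydsuwgw' -> body[2..10], body so far='843ydsuwgw'
Chunk 3: stream[20..21]='3' size=0x3=3, data at stream[23..26]='rzz' -> body[10..13], body so far='843ydsuwgwrzz'
Chunk 4: stream[28..29]='4' size=0x4=4, data at stream[31..35]='rni7' -> body[13..17], body so far='843ydsuwgwrzzrni7'
Chunk 5: stream[37..38]='0' size=0 (terminator). Final body='843ydsuwgwrzzrni7' (17 bytes)
Body byte 14 at stream offset 32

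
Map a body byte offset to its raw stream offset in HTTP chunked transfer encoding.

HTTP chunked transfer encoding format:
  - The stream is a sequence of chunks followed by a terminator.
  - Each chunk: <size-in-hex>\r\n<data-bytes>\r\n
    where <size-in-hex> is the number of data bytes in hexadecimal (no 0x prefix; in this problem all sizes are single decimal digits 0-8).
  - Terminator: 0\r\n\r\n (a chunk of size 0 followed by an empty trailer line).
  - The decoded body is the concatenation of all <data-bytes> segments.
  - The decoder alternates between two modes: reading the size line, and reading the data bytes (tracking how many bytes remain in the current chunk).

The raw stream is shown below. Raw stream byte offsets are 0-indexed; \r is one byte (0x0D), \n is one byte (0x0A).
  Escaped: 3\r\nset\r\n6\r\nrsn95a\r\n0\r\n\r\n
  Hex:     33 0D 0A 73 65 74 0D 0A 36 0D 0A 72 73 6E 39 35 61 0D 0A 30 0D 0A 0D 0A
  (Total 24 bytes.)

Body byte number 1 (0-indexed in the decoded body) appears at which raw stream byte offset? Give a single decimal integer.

Chunk 1: stream[0..1]='3' size=0x3=3, data at stream[3..6]='set' -> body[0..3], body so far='set'
Chunk 2: stream[8..9]='6' size=0x6=6, data at stream[11..17]='rsn95a' -> body[3..9], body so far='setrsn95a'
Chunk 3: stream[19..20]='0' size=0 (terminator). Final body='setrsn95a' (9 bytes)
Body byte 1 at stream offset 4

Answer: 4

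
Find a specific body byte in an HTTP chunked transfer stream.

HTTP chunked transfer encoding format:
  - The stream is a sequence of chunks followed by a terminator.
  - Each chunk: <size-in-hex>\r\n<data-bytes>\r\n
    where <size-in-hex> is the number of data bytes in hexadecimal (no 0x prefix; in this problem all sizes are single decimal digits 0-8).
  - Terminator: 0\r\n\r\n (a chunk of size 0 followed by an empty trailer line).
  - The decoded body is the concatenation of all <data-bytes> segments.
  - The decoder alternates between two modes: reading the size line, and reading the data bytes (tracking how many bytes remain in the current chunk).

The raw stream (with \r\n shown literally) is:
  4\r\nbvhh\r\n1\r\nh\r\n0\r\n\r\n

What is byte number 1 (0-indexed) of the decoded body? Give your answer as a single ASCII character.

Chunk 1: stream[0..1]='4' size=0x4=4, data at stream[3..7]='bvhh' -> body[0..4], body so far='bvhh'
Chunk 2: stream[9..10]='1' size=0x1=1, data at stream[12..13]='h' -> body[4..5], body so far='bvhhh'
Chunk 3: stream[15..16]='0' size=0 (terminator). Final body='bvhhh' (5 bytes)
Body byte 1 = 'v'

Answer: v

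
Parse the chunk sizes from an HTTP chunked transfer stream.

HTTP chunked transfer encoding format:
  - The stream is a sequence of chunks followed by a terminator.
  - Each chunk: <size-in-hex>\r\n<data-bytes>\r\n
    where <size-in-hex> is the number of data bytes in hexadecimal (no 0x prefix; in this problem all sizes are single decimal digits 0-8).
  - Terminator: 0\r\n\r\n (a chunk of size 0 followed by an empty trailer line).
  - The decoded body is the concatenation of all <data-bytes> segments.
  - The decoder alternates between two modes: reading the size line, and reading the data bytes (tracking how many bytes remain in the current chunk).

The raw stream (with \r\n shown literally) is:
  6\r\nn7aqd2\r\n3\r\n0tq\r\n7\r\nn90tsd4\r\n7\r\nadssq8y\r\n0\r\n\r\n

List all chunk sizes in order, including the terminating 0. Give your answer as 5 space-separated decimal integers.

Answer: 6 3 7 7 0

Derivation:
Chunk 1: stream[0..1]='6' size=0x6=6, data at stream[3..9]='n7aqd2' -> body[0..6], body so far='n7aqd2'
Chunk 2: stream[11..12]='3' size=0x3=3, data at stream[14..17]='0tq' -> body[6..9], body so far='n7aqd20tq'
Chunk 3: stream[19..20]='7' size=0x7=7, data at stream[22..29]='n90tsd4' -> body[9..16], body so far='n7aqd20tqn90tsd4'
Chunk 4: stream[31..32]='7' size=0x7=7, data at stream[34..41]='adssq8y' -> body[16..23], body so far='n7aqd20tqn90tsd4adssq8y'
Chunk 5: stream[43..44]='0' size=0 (terminator). Final body='n7aqd20tqn90tsd4adssq8y' (23 bytes)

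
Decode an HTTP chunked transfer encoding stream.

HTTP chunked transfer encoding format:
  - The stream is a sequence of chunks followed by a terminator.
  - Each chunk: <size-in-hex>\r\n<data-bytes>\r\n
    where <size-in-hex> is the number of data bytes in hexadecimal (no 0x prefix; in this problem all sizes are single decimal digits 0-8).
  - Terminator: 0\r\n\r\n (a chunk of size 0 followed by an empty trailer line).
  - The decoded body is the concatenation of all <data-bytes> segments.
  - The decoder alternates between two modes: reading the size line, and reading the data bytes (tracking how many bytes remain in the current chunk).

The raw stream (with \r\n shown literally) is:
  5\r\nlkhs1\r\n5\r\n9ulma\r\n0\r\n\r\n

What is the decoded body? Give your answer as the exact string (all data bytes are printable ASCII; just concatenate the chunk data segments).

Answer: lkhs19ulma

Derivation:
Chunk 1: stream[0..1]='5' size=0x5=5, data at stream[3..8]='lkhs1' -> body[0..5], body so far='lkhs1'
Chunk 2: stream[10..11]='5' size=0x5=5, data at stream[13..18]='9ulma' -> body[5..10], body so far='lkhs19ulma'
Chunk 3: stream[20..21]='0' size=0 (terminator). Final body='lkhs19ulma' (10 bytes)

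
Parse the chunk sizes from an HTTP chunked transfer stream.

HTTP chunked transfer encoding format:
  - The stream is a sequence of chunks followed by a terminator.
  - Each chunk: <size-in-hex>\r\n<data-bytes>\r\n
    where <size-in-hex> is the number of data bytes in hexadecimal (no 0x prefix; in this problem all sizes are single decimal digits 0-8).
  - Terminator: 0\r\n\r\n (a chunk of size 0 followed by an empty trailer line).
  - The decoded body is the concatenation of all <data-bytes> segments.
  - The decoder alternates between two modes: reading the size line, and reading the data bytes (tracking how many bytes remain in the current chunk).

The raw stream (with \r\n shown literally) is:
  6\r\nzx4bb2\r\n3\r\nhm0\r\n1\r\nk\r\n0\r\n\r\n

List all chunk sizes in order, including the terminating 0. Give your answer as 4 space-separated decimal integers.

Answer: 6 3 1 0

Derivation:
Chunk 1: stream[0..1]='6' size=0x6=6, data at stream[3..9]='zx4bb2' -> body[0..6], body so far='zx4bb2'
Chunk 2: stream[11..12]='3' size=0x3=3, data at stream[14..17]='hm0' -> body[6..9], body so far='zx4bb2hm0'
Chunk 3: stream[19..20]='1' size=0x1=1, data at stream[22..23]='k' -> body[9..10], body so far='zx4bb2hm0k'
Chunk 4: stream[25..26]='0' size=0 (terminator). Final body='zx4bb2hm0k' (10 bytes)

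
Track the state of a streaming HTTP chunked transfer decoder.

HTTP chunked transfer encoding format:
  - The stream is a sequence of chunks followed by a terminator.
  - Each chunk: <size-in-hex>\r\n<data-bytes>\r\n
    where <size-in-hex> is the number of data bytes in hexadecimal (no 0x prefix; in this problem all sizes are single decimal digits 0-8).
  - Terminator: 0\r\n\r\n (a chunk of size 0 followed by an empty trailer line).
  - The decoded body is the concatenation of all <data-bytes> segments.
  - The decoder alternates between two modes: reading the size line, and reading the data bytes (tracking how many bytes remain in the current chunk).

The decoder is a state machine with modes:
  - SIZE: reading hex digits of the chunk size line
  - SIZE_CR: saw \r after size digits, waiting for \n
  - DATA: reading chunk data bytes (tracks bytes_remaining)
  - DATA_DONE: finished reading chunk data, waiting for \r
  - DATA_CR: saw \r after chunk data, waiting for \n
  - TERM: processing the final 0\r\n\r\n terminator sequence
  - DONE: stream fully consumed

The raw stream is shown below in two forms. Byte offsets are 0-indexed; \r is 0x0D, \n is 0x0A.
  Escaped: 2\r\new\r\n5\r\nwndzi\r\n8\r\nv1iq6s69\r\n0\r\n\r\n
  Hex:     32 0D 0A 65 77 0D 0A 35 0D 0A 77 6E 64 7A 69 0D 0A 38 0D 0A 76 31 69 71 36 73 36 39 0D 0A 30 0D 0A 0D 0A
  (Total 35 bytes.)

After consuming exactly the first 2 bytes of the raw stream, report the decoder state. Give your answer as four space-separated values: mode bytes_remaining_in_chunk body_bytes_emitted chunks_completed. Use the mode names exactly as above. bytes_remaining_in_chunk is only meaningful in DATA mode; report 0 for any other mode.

Answer: SIZE_CR 0 0 0

Derivation:
Byte 0 = '2': mode=SIZE remaining=0 emitted=0 chunks_done=0
Byte 1 = 0x0D: mode=SIZE_CR remaining=0 emitted=0 chunks_done=0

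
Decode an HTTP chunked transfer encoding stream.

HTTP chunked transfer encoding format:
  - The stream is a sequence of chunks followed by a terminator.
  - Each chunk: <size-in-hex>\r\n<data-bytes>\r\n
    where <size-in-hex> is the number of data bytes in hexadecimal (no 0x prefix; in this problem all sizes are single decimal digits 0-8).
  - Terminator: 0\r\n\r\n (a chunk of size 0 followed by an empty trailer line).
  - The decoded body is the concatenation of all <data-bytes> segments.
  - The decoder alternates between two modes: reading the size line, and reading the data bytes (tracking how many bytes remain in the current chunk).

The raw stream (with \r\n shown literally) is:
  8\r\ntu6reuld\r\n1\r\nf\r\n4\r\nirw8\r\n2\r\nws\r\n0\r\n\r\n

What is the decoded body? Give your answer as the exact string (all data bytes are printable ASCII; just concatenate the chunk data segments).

Answer: tu6reuldfirw8ws

Derivation:
Chunk 1: stream[0..1]='8' size=0x8=8, data at stream[3..11]='tu6reuld' -> body[0..8], body so far='tu6reuld'
Chunk 2: stream[13..14]='1' size=0x1=1, data at stream[16..17]='f' -> body[8..9], body so far='tu6reuldf'
Chunk 3: stream[19..20]='4' size=0x4=4, data at stream[22..26]='irw8' -> body[9..13], body so far='tu6reuldfirw8'
Chunk 4: stream[28..29]='2' size=0x2=2, data at stream[31..33]='ws' -> body[13..15], body so far='tu6reuldfirw8ws'
Chunk 5: stream[35..36]='0' size=0 (terminator). Final body='tu6reuldfirw8ws' (15 bytes)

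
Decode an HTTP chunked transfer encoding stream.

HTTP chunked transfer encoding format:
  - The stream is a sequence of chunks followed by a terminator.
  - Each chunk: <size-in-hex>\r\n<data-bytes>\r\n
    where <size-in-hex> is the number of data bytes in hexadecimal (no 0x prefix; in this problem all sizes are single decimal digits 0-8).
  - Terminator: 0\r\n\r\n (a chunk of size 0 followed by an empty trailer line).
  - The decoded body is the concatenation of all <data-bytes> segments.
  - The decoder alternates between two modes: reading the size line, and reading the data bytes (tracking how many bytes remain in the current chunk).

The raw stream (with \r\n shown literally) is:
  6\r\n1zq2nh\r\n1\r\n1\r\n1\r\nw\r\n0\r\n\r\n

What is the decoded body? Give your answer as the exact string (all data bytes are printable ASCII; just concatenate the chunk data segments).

Answer: 1zq2nh1w

Derivation:
Chunk 1: stream[0..1]='6' size=0x6=6, data at stream[3..9]='1zq2nh' -> body[0..6], body so far='1zq2nh'
Chunk 2: stream[11..12]='1' size=0x1=1, data at stream[14..15]='1' -> body[6..7], body so far='1zq2nh1'
Chunk 3: stream[17..18]='1' size=0x1=1, data at stream[20..21]='w' -> body[7..8], body so far='1zq2nh1w'
Chunk 4: stream[23..24]='0' size=0 (terminator). Final body='1zq2nh1w' (8 bytes)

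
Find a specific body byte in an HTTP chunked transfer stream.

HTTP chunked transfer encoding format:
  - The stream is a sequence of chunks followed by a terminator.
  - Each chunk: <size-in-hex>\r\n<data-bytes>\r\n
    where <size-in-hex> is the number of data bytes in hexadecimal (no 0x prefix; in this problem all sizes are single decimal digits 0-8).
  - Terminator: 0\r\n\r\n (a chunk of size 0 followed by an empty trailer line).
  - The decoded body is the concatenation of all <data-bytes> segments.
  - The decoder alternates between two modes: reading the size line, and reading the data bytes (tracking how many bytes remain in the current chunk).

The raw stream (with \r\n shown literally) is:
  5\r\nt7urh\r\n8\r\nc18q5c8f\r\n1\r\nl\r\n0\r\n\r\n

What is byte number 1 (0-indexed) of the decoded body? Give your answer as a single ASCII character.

Answer: 7

Derivation:
Chunk 1: stream[0..1]='5' size=0x5=5, data at stream[3..8]='t7urh' -> body[0..5], body so far='t7urh'
Chunk 2: stream[10..11]='8' size=0x8=8, data at stream[13..21]='c18q5c8f' -> body[5..13], body so far='t7urhc18q5c8f'
Chunk 3: stream[23..24]='1' size=0x1=1, data at stream[26..27]='l' -> body[13..14], body so far='t7urhc18q5c8fl'
Chunk 4: stream[29..30]='0' size=0 (terminator). Final body='t7urhc18q5c8fl' (14 bytes)
Body byte 1 = '7'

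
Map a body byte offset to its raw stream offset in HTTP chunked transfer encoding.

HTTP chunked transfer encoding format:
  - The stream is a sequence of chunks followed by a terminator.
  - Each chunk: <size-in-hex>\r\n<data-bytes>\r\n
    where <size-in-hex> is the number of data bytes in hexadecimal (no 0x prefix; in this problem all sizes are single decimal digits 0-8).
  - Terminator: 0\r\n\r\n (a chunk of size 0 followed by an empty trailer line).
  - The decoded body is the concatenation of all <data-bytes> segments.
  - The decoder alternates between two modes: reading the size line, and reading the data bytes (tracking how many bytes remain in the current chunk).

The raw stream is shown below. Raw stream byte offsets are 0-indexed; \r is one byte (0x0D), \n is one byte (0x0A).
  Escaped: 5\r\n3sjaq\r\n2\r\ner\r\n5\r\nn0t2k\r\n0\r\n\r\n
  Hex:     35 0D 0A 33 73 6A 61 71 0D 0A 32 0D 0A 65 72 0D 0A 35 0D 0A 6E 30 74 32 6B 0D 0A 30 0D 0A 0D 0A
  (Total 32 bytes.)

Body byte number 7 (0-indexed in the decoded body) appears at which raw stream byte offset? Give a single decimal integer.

Chunk 1: stream[0..1]='5' size=0x5=5, data at stream[3..8]='3sjaq' -> body[0..5], body so far='3sjaq'
Chunk 2: stream[10..11]='2' size=0x2=2, data at stream[13..15]='er' -> body[5..7], body so far='3sjaqer'
Chunk 3: stream[17..18]='5' size=0x5=5, data at stream[20..25]='n0t2k' -> body[7..12], body so far='3sjaqern0t2k'
Chunk 4: stream[27..28]='0' size=0 (terminator). Final body='3sjaqern0t2k' (12 bytes)
Body byte 7 at stream offset 20

Answer: 20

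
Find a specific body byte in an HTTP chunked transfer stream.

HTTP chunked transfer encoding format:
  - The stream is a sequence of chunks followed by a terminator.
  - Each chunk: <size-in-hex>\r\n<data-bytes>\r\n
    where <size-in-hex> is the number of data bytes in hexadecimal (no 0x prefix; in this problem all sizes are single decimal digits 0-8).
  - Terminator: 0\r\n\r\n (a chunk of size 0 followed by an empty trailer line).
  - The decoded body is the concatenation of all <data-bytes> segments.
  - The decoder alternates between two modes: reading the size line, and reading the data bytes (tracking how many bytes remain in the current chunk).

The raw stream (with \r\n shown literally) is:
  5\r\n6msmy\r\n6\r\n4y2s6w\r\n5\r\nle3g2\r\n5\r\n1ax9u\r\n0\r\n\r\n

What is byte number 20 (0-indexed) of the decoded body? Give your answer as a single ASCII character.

Answer: u

Derivation:
Chunk 1: stream[0..1]='5' size=0x5=5, data at stream[3..8]='6msmy' -> body[0..5], body so far='6msmy'
Chunk 2: stream[10..11]='6' size=0x6=6, data at stream[13..19]='4y2s6w' -> body[5..11], body so far='6msmy4y2s6w'
Chunk 3: stream[21..22]='5' size=0x5=5, data at stream[24..29]='le3g2' -> body[11..16], body so far='6msmy4y2s6wle3g2'
Chunk 4: stream[31..32]='5' size=0x5=5, data at stream[34..39]='1ax9u' -> body[16..21], body so far='6msmy4y2s6wle3g21ax9u'
Chunk 5: stream[41..42]='0' size=0 (terminator). Final body='6msmy4y2s6wle3g21ax9u' (21 bytes)
Body byte 20 = 'u'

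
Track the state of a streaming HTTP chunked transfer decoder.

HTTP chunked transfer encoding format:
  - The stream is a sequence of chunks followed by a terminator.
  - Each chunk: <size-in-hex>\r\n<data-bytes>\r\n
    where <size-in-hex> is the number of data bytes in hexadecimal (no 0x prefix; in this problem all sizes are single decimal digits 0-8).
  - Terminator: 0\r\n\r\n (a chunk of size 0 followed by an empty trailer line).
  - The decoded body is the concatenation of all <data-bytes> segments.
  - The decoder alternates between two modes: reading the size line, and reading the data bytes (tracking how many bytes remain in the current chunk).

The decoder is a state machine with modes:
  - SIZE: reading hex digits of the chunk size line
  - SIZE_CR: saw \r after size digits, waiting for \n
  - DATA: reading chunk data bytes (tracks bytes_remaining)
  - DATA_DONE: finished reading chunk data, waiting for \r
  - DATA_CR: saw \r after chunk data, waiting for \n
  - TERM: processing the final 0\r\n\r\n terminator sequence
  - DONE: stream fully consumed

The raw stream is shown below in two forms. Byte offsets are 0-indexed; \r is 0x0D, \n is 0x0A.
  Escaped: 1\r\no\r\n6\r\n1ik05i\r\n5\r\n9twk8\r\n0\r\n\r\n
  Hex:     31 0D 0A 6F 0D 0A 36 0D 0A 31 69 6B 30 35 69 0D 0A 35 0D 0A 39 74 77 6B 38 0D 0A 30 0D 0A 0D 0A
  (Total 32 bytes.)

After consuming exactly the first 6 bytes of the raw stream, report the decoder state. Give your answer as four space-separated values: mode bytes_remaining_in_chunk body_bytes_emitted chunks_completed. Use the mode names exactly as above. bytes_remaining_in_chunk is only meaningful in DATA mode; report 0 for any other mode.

Byte 0 = '1': mode=SIZE remaining=0 emitted=0 chunks_done=0
Byte 1 = 0x0D: mode=SIZE_CR remaining=0 emitted=0 chunks_done=0
Byte 2 = 0x0A: mode=DATA remaining=1 emitted=0 chunks_done=0
Byte 3 = 'o': mode=DATA_DONE remaining=0 emitted=1 chunks_done=0
Byte 4 = 0x0D: mode=DATA_CR remaining=0 emitted=1 chunks_done=0
Byte 5 = 0x0A: mode=SIZE remaining=0 emitted=1 chunks_done=1

Answer: SIZE 0 1 1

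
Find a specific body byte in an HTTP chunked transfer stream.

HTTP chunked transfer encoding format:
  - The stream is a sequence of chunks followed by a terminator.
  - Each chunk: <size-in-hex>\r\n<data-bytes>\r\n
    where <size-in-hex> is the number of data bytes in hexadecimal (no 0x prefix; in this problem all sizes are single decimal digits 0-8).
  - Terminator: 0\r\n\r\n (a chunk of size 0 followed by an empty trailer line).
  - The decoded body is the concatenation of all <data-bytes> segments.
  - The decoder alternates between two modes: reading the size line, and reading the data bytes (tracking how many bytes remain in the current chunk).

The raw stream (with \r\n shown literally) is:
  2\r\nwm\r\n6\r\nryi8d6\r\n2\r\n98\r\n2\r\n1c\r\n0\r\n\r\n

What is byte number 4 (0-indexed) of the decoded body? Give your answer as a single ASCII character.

Answer: i

Derivation:
Chunk 1: stream[0..1]='2' size=0x2=2, data at stream[3..5]='wm' -> body[0..2], body so far='wm'
Chunk 2: stream[7..8]='6' size=0x6=6, data at stream[10..16]='ryi8d6' -> body[2..8], body so far='wmryi8d6'
Chunk 3: stream[18..19]='2' size=0x2=2, data at stream[21..23]='98' -> body[8..10], body so far='wmryi8d698'
Chunk 4: stream[25..26]='2' size=0x2=2, data at stream[28..30]='1c' -> body[10..12], body so far='wmryi8d6981c'
Chunk 5: stream[32..33]='0' size=0 (terminator). Final body='wmryi8d6981c' (12 bytes)
Body byte 4 = 'i'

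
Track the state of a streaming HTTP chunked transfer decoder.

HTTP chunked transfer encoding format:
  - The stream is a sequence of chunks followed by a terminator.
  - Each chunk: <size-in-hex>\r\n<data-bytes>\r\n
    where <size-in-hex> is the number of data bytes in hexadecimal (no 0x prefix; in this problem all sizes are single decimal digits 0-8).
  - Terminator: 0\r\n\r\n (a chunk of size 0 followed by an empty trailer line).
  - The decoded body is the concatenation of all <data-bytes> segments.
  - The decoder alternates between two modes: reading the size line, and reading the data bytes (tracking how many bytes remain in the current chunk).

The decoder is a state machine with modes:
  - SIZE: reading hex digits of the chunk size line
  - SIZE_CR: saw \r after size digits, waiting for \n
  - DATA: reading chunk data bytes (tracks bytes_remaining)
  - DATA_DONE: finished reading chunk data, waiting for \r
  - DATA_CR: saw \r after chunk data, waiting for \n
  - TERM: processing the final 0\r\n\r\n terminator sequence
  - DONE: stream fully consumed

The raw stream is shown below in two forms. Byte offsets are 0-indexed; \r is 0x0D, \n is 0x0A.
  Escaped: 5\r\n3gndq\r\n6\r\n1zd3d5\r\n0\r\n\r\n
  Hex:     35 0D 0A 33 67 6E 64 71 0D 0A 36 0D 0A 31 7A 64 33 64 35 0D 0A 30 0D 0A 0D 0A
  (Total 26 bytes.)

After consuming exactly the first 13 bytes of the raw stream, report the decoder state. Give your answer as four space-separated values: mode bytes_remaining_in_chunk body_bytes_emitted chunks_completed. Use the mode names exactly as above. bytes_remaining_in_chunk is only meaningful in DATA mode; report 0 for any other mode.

Answer: DATA 6 5 1

Derivation:
Byte 0 = '5': mode=SIZE remaining=0 emitted=0 chunks_done=0
Byte 1 = 0x0D: mode=SIZE_CR remaining=0 emitted=0 chunks_done=0
Byte 2 = 0x0A: mode=DATA remaining=5 emitted=0 chunks_done=0
Byte 3 = '3': mode=DATA remaining=4 emitted=1 chunks_done=0
Byte 4 = 'g': mode=DATA remaining=3 emitted=2 chunks_done=0
Byte 5 = 'n': mode=DATA remaining=2 emitted=3 chunks_done=0
Byte 6 = 'd': mode=DATA remaining=1 emitted=4 chunks_done=0
Byte 7 = 'q': mode=DATA_DONE remaining=0 emitted=5 chunks_done=0
Byte 8 = 0x0D: mode=DATA_CR remaining=0 emitted=5 chunks_done=0
Byte 9 = 0x0A: mode=SIZE remaining=0 emitted=5 chunks_done=1
Byte 10 = '6': mode=SIZE remaining=0 emitted=5 chunks_done=1
Byte 11 = 0x0D: mode=SIZE_CR remaining=0 emitted=5 chunks_done=1
Byte 12 = 0x0A: mode=DATA remaining=6 emitted=5 chunks_done=1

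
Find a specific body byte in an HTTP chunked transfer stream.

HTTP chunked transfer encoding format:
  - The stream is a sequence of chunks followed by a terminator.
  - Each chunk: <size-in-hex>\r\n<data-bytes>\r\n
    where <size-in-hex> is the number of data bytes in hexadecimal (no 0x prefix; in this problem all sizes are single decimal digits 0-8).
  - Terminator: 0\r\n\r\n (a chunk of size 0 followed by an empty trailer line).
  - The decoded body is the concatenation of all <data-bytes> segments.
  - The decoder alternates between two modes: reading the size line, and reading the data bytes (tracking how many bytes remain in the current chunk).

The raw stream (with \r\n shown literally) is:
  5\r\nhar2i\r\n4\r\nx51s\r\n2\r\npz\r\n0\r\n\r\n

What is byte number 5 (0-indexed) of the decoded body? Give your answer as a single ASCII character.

Answer: x

Derivation:
Chunk 1: stream[0..1]='5' size=0x5=5, data at stream[3..8]='har2i' -> body[0..5], body so far='har2i'
Chunk 2: stream[10..11]='4' size=0x4=4, data at stream[13..17]='x51s' -> body[5..9], body so far='har2ix51s'
Chunk 3: stream[19..20]='2' size=0x2=2, data at stream[22..24]='pz' -> body[9..11], body so far='har2ix51spz'
Chunk 4: stream[26..27]='0' size=0 (terminator). Final body='har2ix51spz' (11 bytes)
Body byte 5 = 'x'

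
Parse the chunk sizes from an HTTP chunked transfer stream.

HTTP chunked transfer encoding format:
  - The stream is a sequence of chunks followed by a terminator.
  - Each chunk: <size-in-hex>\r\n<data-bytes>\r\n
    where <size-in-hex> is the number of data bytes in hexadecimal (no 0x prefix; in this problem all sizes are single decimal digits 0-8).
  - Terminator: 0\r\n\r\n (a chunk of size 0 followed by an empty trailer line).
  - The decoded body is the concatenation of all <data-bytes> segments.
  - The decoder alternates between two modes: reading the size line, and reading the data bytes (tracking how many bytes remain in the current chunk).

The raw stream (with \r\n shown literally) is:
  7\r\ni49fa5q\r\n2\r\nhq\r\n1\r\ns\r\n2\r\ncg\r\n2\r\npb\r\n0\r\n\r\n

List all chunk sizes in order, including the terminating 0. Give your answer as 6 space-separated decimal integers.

Answer: 7 2 1 2 2 0

Derivation:
Chunk 1: stream[0..1]='7' size=0x7=7, data at stream[3..10]='i49fa5q' -> body[0..7], body so far='i49fa5q'
Chunk 2: stream[12..13]='2' size=0x2=2, data at stream[15..17]='hq' -> body[7..9], body so far='i49fa5qhq'
Chunk 3: stream[19..20]='1' size=0x1=1, data at stream[22..23]='s' -> body[9..10], body so far='i49fa5qhqs'
Chunk 4: stream[25..26]='2' size=0x2=2, data at stream[28..30]='cg' -> body[10..12], body so far='i49fa5qhqscg'
Chunk 5: stream[32..33]='2' size=0x2=2, data at stream[35..37]='pb' -> body[12..14], body so far='i49fa5qhqscgpb'
Chunk 6: stream[39..40]='0' size=0 (terminator). Final body='i49fa5qhqscgpb' (14 bytes)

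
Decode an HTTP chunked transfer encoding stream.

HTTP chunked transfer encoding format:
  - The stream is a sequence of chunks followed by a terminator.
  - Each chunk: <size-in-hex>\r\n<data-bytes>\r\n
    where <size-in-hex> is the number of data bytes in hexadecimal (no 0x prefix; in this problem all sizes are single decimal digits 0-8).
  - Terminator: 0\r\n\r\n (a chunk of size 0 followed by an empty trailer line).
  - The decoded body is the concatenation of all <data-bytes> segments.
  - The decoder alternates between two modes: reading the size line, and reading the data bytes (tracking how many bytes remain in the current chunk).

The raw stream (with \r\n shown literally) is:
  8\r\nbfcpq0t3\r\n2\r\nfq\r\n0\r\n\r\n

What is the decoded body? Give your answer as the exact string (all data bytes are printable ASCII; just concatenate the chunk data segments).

Chunk 1: stream[0..1]='8' size=0x8=8, data at stream[3..11]='bfcpq0t3' -> body[0..8], body so far='bfcpq0t3'
Chunk 2: stream[13..14]='2' size=0x2=2, data at stream[16..18]='fq' -> body[8..10], body so far='bfcpq0t3fq'
Chunk 3: stream[20..21]='0' size=0 (terminator). Final body='bfcpq0t3fq' (10 bytes)

Answer: bfcpq0t3fq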